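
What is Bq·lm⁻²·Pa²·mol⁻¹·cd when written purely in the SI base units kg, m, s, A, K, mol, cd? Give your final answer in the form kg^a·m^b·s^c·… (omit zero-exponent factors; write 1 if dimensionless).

Bq = s⁻¹.
lm = cd.
So lm⁻² = cd⁻².
Pa = kg·m⁻¹·s⁻².
So Pa² = kg²·m⁻²·s⁻⁴.
Combining: Bq·lm⁻²·Pa²·mol⁻¹·cd = s⁻¹ · cd⁻² · (kg²·m⁻²·s⁻⁴) · mol⁻¹ · cd = kg²·m⁻²·s⁻⁵·mol⁻¹·cd⁻¹.

kg²·m⁻²·s⁻⁵·mol⁻¹·cd⁻¹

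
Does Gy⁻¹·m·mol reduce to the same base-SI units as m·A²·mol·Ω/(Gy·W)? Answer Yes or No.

Yes

Left side:
  Gy = J/kg (absorbed dose = energy per mass),
      = m²·s⁻².
  So Gy⁻¹ = m⁻²·s².
  Combining: Gy⁻¹·m·mol = (m⁻²·s²) · m · mol = m⁻¹·s²·mol.
Right side:
  Gy = J/kg (absorbed dose = energy per mass),
      = m²·s⁻².
  So Gy⁻¹ = m⁻²·s².
  W = J/s (power = energy per time),
      = kg·m²·s⁻³.
  So W⁻¹ = kg⁻¹·m⁻²·s³.
  Ω = V/A (resistance = voltage per current),
      = kg·m²·s⁻³·A⁻².
  Combining: m·Gy⁻¹·W⁻¹·A²·mol·Ω = m · (m⁻²·s²) · (kg⁻¹·m⁻²·s³) · A² · mol · (kg·m²·s⁻³·A⁻²) = m⁻¹·s²·mol.
Both reduce to m⁻¹·s²·mol.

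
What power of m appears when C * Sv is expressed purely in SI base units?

C = A·s = s·A (charge = current × time).
Sv = J/kg (equivalent dose = energy per mass),
    = m²·s⁻².
Combining: C·Sv = (s·A) · (m²·s⁻²) = m²·s⁻¹·A.
The exponent of m is 2.

2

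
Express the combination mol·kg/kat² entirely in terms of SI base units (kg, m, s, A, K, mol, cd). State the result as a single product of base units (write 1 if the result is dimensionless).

kat = mol/s = s⁻¹·mol (catalytic activity).
So kat⁻² = s²·mol⁻².
Combining: mol·kg·kat⁻² = mol · kg · (s²·mol⁻²) = kg·s²·mol⁻¹.

kg·s²·mol⁻¹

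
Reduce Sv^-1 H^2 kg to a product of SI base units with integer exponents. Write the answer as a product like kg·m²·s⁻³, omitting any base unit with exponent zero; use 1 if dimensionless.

kg³·m²·s⁻²·A⁻⁴

Sv = m²·s⁻².
So Sv⁻¹ = m⁻²·s².
H = kg·m²·s⁻²·A⁻².
So H² = kg²·m⁴·s⁻⁴·A⁻⁴.
Combining: Sv⁻¹·H²·kg = (m⁻²·s²) · (kg²·m⁴·s⁻⁴·A⁻⁴) · kg = kg³·m²·s⁻²·A⁻⁴.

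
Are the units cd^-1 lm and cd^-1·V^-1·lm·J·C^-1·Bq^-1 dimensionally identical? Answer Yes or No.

Left side:
  lm = cd·sr = cd (luminous flux; sr is dimensionless).
  Combining: cd⁻¹·lm = cd⁻¹ · cd = 1.
Right side:
  V = W/A (potential = power per current),
      = kg·m²·s⁻³·A⁻¹.
  So V⁻¹ = kg⁻¹·m⁻²·s³·A.
  lm = cd·sr = cd (luminous flux; sr is dimensionless).
  J = N·m (work = force × distance),
      = kg·m²·s⁻².
  C = A·s = s·A (charge = current × time).
  So C⁻¹ = s⁻¹·A⁻¹.
  Bq = 1/s = s⁻¹ (activity is decays per second).
  So Bq⁻¹ = s.
  Combining: cd⁻¹·V⁻¹·lm·J·C⁻¹·Bq⁻¹ = cd⁻¹ · (kg⁻¹·m⁻²·s³·A) · cd · (kg·m²·s⁻²) · (s⁻¹·A⁻¹) · s = s.
Left is 1; right is s — different.

No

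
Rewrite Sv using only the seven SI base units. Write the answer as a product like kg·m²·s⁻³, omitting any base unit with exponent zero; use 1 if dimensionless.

Sv = J/kg (equivalent dose = energy per mass),
    = m²·s⁻².

m²·s⁻²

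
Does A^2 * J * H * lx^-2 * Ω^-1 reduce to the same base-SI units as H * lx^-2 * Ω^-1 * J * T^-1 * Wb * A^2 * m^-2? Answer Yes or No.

Yes

Left side:
  J = N·m (work = force × distance),
      = kg·m²·s⁻².
  H = Wb/A (inductance = flux per current),
      = kg·m²·s⁻²·A⁻².
  lx = lm/m² (illuminance = luminous flux per area),
      = m⁻²·cd.
  So lx⁻² = m⁴·cd⁻².
  Ω = V/A (resistance = voltage per current),
      = kg·m²·s⁻³·A⁻².
  So Ω⁻¹ = kg⁻¹·m⁻²·s³·A².
  Combining: A²·J·H·lx⁻²·Ω⁻¹ = A² · (kg·m²·s⁻²) · (kg·m²·s⁻²·A⁻²) · (m⁴·cd⁻²) · (kg⁻¹·m⁻²·s³·A²) = kg·m⁶·s⁻¹·A²·cd⁻².
Right side:
  H = kg·m²·s⁻²·A⁻².
  lx = m⁻²·cd.
  So lx⁻² = m⁴·cd⁻².
  Ω = kg·m²·s⁻³·A⁻².
  So Ω⁻¹ = kg⁻¹·m⁻²·s³·A².
  J = kg·m²·s⁻².
  T = kg·s⁻²·A⁻¹.
  So T⁻¹ = kg⁻¹·s²·A.
  Wb = kg·m²·s⁻²·A⁻¹.
  Combining: H·lx⁻²·Ω⁻¹·J·T⁻¹·Wb·A²·m⁻² = (kg·m²·s⁻²·A⁻²) · (m⁴·cd⁻²) · (kg⁻¹·m⁻²·s³·A²) · (kg·m²·s⁻²) · (kg⁻¹·s²·A) · (kg·m²·s⁻²·A⁻¹) · A² · m⁻² = kg·m⁶·s⁻¹·A²·cd⁻².
Both reduce to kg·m⁶·s⁻¹·A²·cd⁻².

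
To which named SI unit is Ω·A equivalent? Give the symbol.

Ω = V/A (resistance = voltage per current),
    = kg·m²·s⁻³·A⁻².
Combining: Ω·A = (kg·m²·s⁻³·A⁻²) · A = kg·m²·s⁻³·A⁻¹.
kg·m²·s⁻³·A⁻¹ is the base-SI form of the volt.

V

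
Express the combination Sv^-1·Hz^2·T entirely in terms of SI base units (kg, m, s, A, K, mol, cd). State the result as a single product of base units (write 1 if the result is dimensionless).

kg·m⁻²·s⁻²·A⁻¹

Sv = J/kg (equivalent dose = energy per mass),
    = m²·s⁻².
So Sv⁻¹ = m⁻²·s².
Hz = 1/s = s⁻¹ (frequency is cycles per second).
So Hz² = s⁻².
T = Wb/m² (flux density = flux per area),
    = kg·s⁻²·A⁻¹.
Combining: Sv⁻¹·Hz²·T = (m⁻²·s²) · s⁻² · (kg·s⁻²·A⁻¹) = kg·m⁻²·s⁻²·A⁻¹.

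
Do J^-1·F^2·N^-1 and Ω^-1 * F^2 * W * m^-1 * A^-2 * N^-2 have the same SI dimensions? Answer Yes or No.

Yes

Left side:
  J = N·m (work = force × distance),
      = kg·m²·s⁻².
  So J⁻¹ = kg⁻¹·m⁻²·s².
  F = C/V (capacitance = charge per voltage),
      = A·s/(kg·m²·s⁻³·A⁻¹) (substituting C and V),
      = kg⁻¹·m⁻²·s⁴·A².
  So F² = kg⁻²·m⁻⁴·s⁸·A⁴.
  N = kg·m/s² = kg·m·s⁻² (force = mass × acceleration).
  So N⁻¹ = kg⁻¹·m⁻¹·s².
  Combining: J⁻¹·F²·N⁻¹ = (kg⁻¹·m⁻²·s²) · (kg⁻²·m⁻⁴·s⁸·A⁴) · (kg⁻¹·m⁻¹·s²) = kg⁻⁴·m⁻⁷·s¹²·A⁴.
Right side:
  Ω = V/A (resistance = voltage per current),
      = kg·m²·s⁻³·A⁻².
  So Ω⁻¹ = kg⁻¹·m⁻²·s³·A².
  F = C/V (capacitance = charge per voltage),
      = A·s/(kg·m²·s⁻³·A⁻¹) (substituting C and V),
      = kg⁻¹·m⁻²·s⁴·A².
  So F² = kg⁻²·m⁻⁴·s⁸·A⁴.
  W = J/s (power = energy per time),
      = kg·m²·s⁻³.
  N = kg·m/s² = kg·m·s⁻² (force = mass × acceleration).
  So N⁻² = kg⁻²·m⁻²·s⁴.
  Combining: Ω⁻¹·F²·W·m⁻¹·A⁻²·N⁻² = (kg⁻¹·m⁻²·s³·A²) · (kg⁻²·m⁻⁴·s⁸·A⁴) · (kg·m²·s⁻³) · m⁻¹ · A⁻² · (kg⁻²·m⁻²·s⁴) = kg⁻⁴·m⁻⁷·s¹²·A⁴.
Both reduce to kg⁻⁴·m⁻⁷·s¹²·A⁴.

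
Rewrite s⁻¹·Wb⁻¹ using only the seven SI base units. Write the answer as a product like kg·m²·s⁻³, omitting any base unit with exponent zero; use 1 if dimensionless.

Wb = kg·m²·s⁻²·A⁻¹.
So Wb⁻¹ = kg⁻¹·m⁻²·s²·A.
Combining: s⁻¹·Wb⁻¹ = s⁻¹ · (kg⁻¹·m⁻²·s²·A) = kg⁻¹·m⁻²·s·A.

kg⁻¹·m⁻²·s·A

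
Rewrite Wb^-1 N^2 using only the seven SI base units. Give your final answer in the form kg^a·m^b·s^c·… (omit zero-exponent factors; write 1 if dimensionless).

Wb = kg·m²·s⁻²·A⁻¹.
So Wb⁻¹ = kg⁻¹·m⁻²·s²·A.
N = kg·m·s⁻².
So N² = kg²·m²·s⁻⁴.
Combining: Wb⁻¹·N² = (kg⁻¹·m⁻²·s²·A) · (kg²·m²·s⁻⁴) = kg·s⁻²·A.

kg·s⁻²·A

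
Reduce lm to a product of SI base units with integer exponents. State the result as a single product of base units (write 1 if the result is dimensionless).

lm = cd.

cd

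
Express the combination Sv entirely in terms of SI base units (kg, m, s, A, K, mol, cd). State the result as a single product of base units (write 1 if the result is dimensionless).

m²·s⁻²

Sv = m²·s⁻².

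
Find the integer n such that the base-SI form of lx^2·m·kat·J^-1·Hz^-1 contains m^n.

lx = lm/m² (illuminance = luminous flux per area),
    = m⁻²·cd.
So lx² = m⁻⁴·cd².
kat = mol/s = s⁻¹·mol (catalytic activity).
J = N·m (work = force × distance),
    = kg·m²·s⁻².
So J⁻¹ = kg⁻¹·m⁻²·s².
Hz = 1/s = s⁻¹ (frequency is cycles per second).
So Hz⁻¹ = s.
Combining: lx²·m·kat·J⁻¹·Hz⁻¹ = (m⁻⁴·cd²) · m · (s⁻¹·mol) · (kg⁻¹·m⁻²·s²) · s = kg⁻¹·m⁻⁵·s²·mol·cd².
The exponent of m is -5.

-5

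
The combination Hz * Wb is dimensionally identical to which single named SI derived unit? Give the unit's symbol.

Hz = 1/s = s⁻¹ (frequency is cycles per second).
Wb = V·s (flux: a volt is a weber per second),
    = kg·m²·s⁻²·A⁻¹.
Combining: Hz·Wb = s⁻¹ · (kg·m²·s⁻²·A⁻¹) = kg·m²·s⁻³·A⁻¹.
kg·m²·s⁻³·A⁻¹ is the base-SI form of the volt.

V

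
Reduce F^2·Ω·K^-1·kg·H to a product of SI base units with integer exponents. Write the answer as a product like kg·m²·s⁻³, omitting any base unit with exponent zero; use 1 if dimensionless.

kg·s³·K⁻¹

F = kg⁻¹·m⁻²·s⁴·A².
So F² = kg⁻²·m⁻⁴·s⁸·A⁴.
Ω = kg·m²·s⁻³·A⁻².
H = kg·m²·s⁻²·A⁻².
Combining: F²·Ω·K⁻¹·kg·H = (kg⁻²·m⁻⁴·s⁸·A⁴) · (kg·m²·s⁻³·A⁻²) · K⁻¹ · kg · (kg·m²·s⁻²·A⁻²) = kg·s³·K⁻¹.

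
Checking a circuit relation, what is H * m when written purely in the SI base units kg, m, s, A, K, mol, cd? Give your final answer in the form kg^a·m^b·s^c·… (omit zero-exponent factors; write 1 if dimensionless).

H = kg·m²·s⁻²·A⁻².
Combining: H·m = (kg·m²·s⁻²·A⁻²) · m = kg·m³·s⁻²·A⁻².

kg·m³·s⁻²·A⁻²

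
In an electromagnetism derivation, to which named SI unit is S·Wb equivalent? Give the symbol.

C

S = 1/Ω (conductance is reciprocal resistance),
    = kg⁻¹·m⁻²·s³·A².
Wb = V·s (flux: a volt is a weber per second),
    = kg·m²·s⁻²·A⁻¹.
Combining: S·Wb = (kg⁻¹·m⁻²·s³·A²) · (kg·m²·s⁻²·A⁻¹) = s·A.
s·A is the base-SI form of the coulomb.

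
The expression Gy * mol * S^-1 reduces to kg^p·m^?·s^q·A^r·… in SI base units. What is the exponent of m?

Gy = J/kg (absorbed dose = energy per mass),
    = m²·s⁻².
S = 1/Ω (conductance is reciprocal resistance),
    = kg⁻¹·m⁻²·s³·A².
So S⁻¹ = kg·m²·s⁻³·A⁻².
Combining: Gy·mol·S⁻¹ = (m²·s⁻²) · mol · (kg·m²·s⁻³·A⁻²) = kg·m⁴·s⁻⁵·A⁻²·mol.
The exponent of m is 4.

4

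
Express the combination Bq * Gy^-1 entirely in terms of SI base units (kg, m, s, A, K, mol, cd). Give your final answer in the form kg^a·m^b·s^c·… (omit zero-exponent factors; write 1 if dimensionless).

m⁻²·s

Bq = 1/s = s⁻¹ (activity is decays per second).
Gy = J/kg (absorbed dose = energy per mass),
    = m²·s⁻².
So Gy⁻¹ = m⁻²·s².
Combining: Bq·Gy⁻¹ = s⁻¹ · (m⁻²·s²) = m⁻²·s.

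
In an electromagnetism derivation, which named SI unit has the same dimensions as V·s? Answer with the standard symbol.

Wb

V = kg·m²·s⁻³·A⁻¹.
Combining: V·s = (kg·m²·s⁻³·A⁻¹) · s = kg·m²·s⁻²·A⁻¹.
kg·m²·s⁻²·A⁻¹ is the base-SI form of the weber.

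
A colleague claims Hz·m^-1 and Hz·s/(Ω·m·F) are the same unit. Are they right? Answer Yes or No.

Left side:
  Hz = s⁻¹.
  Combining: Hz·m⁻¹ = s⁻¹ · m⁻¹ = m⁻¹·s⁻¹.
Right side:
  Ω = kg·m²·s⁻³·A⁻².
  So Ω⁻¹ = kg⁻¹·m⁻²·s³·A².
  Hz = s⁻¹.
  F = kg⁻¹·m⁻²·s⁴·A².
  So F⁻¹ = kg·m²·s⁻⁴·A⁻².
  Combining: Ω⁻¹·Hz·s·m⁻¹·F⁻¹ = (kg⁻¹·m⁻²·s³·A²) · s⁻¹ · s · m⁻¹ · (kg·m²·s⁻⁴·A⁻²) = m⁻¹·s⁻¹.
Both reduce to m⁻¹·s⁻¹.

Yes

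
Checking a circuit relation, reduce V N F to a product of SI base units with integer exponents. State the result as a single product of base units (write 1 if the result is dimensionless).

V = W/A (potential = power per current),
    = kg·m²·s⁻³·A⁻¹.
N = kg·m/s² = kg·m·s⁻² (force = mass × acceleration).
F = C/V (capacitance = charge per voltage),
    = A·s/(kg·m²·s⁻³·A⁻¹) (substituting C and V),
    = kg⁻¹·m⁻²·s⁴·A².
Combining: V·N·F = (kg·m²·s⁻³·A⁻¹) · (kg·m·s⁻²) · (kg⁻¹·m⁻²·s⁴·A²) = kg·m·s⁻¹·A.

kg·m·s⁻¹·A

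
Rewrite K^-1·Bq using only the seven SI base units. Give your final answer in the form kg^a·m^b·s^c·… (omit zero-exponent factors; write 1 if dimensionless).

Bq = s⁻¹.
Combining: K⁻¹·Bq = K⁻¹ · s⁻¹ = s⁻¹·K⁻¹.

s⁻¹·K⁻¹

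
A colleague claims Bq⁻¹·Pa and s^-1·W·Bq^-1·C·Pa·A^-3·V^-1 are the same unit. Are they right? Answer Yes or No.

No

Left side:
  Bq = s⁻¹.
  So Bq⁻¹ = s.
  Pa = kg·m⁻¹·s⁻².
  Combining: Bq⁻¹·Pa = s · (kg·m⁻¹·s⁻²) = kg·m⁻¹·s⁻¹.
Right side:
  W = kg·m²·s⁻³.
  Bq = s⁻¹.
  So Bq⁻¹ = s.
  C = s·A.
  Pa = kg·m⁻¹·s⁻².
  V = kg·m²·s⁻³·A⁻¹.
  So V⁻¹ = kg⁻¹·m⁻²·s³·A.
  Combining: s⁻¹·W·Bq⁻¹·C·Pa·A⁻³·V⁻¹ = s⁻¹ · (kg·m²·s⁻³) · s · (s·A) · (kg·m⁻¹·s⁻²) · A⁻³ · (kg⁻¹·m⁻²·s³·A) = kg·m⁻¹·s⁻¹·A⁻¹.
Left is kg·m⁻¹·s⁻¹; right is kg·m⁻¹·s⁻¹·A⁻¹ — different.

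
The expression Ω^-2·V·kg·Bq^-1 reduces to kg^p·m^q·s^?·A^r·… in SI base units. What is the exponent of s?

4

Ω = kg·m²·s⁻³·A⁻².
So Ω⁻² = kg⁻²·m⁻⁴·s⁶·A⁴.
V = kg·m²·s⁻³·A⁻¹.
Bq = s⁻¹.
So Bq⁻¹ = s.
Combining: Ω⁻²·V·kg·Bq⁻¹ = (kg⁻²·m⁻⁴·s⁶·A⁴) · (kg·m²·s⁻³·A⁻¹) · kg · s = m⁻²·s⁴·A³.
The exponent of s is 4.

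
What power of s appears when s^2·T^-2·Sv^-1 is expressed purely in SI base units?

8

T = Wb/m² (flux density = flux per area),
    = kg·s⁻²·A⁻¹.
So T⁻² = kg⁻²·s⁴·A².
Sv = J/kg (equivalent dose = energy per mass),
    = m²·s⁻².
So Sv⁻¹ = m⁻²·s².
Combining: s²·T⁻²·Sv⁻¹ = s² · (kg⁻²·s⁴·A²) · (m⁻²·s²) = kg⁻²·m⁻²·s⁸·A².
The exponent of s is 8.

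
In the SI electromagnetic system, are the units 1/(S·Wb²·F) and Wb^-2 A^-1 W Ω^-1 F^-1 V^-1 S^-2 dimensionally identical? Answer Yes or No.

Yes

Left side:
  S = 1/Ω (conductance is reciprocal resistance),
      = kg⁻¹·m⁻²·s³·A².
  So S⁻¹ = kg·m²·s⁻³·A⁻².
  Wb = V·s (flux: a volt is a weber per second),
      = kg·m²·s⁻²·A⁻¹.
  So Wb⁻² = kg⁻²·m⁻⁴·s⁴·A².
  F = C/V (capacitance = charge per voltage),
      = A·s/(kg·m²·s⁻³·A⁻¹) (substituting C and V),
      = kg⁻¹·m⁻²·s⁴·A².
  So F⁻¹ = kg·m²·s⁻⁴·A⁻².
  Combining: S⁻¹·Wb⁻²·F⁻¹ = (kg·m²·s⁻³·A⁻²) · (kg⁻²·m⁻⁴·s⁴·A²) · (kg·m²·s⁻⁴·A⁻²) = s⁻³·A⁻².
Right side:
  Wb = kg·m²·s⁻²·A⁻¹.
  So Wb⁻² = kg⁻²·m⁻⁴·s⁴·A².
  W = kg·m²·s⁻³.
  Ω = kg·m²·s⁻³·A⁻².
  So Ω⁻¹ = kg⁻¹·m⁻²·s³·A².
  F = kg⁻¹·m⁻²·s⁴·A².
  So F⁻¹ = kg·m²·s⁻⁴·A⁻².
  V = kg·m²·s⁻³·A⁻¹.
  So V⁻¹ = kg⁻¹·m⁻²·s³·A.
  S = kg⁻¹·m⁻²·s³·A².
  So S⁻² = kg²·m⁴·s⁻⁶·A⁻⁴.
  Combining: Wb⁻²·A⁻¹·W·Ω⁻¹·F⁻¹·V⁻¹·S⁻² = (kg⁻²·m⁻⁴·s⁴·A²) · A⁻¹ · (kg·m²·s⁻³) · (kg⁻¹·m⁻²·s³·A²) · (kg·m²·s⁻⁴·A⁻²) · (kg⁻¹·m⁻²·s³·A) · (kg²·m⁴·s⁻⁶·A⁻⁴) = s⁻³·A⁻².
Both reduce to s⁻³·A⁻².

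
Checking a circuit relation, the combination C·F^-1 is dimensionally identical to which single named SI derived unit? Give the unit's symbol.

V

C = s·A.
F = kg⁻¹·m⁻²·s⁴·A².
So F⁻¹ = kg·m²·s⁻⁴·A⁻².
Combining: C·F⁻¹ = (s·A) · (kg·m²·s⁻⁴·A⁻²) = kg·m²·s⁻³·A⁻¹.
kg·m²·s⁻³·A⁻¹ is the base-SI form of the volt.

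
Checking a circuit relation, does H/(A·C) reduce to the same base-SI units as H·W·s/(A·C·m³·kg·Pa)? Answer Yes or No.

No

Left side:
  H = kg·m²·s⁻²·A⁻².
  C = s·A.
  So C⁻¹ = s⁻¹·A⁻¹.
  Combining: A⁻¹·H·C⁻¹ = A⁻¹ · (kg·m²·s⁻²·A⁻²) · (s⁻¹·A⁻¹) = kg·m²·s⁻³·A⁻⁴.
Right side:
  H = Wb/A (inductance = flux per current),
      = kg·m²·s⁻²·A⁻².
  C = A·s = s·A (charge = current × time).
  So C⁻¹ = s⁻¹·A⁻¹.
  W = J/s (power = energy per time),
      = kg·m²·s⁻³.
  Pa = N/m² (pressure = force per area),
      = kg·m⁻¹·s⁻².
  So Pa⁻¹ = kg⁻¹·m·s².
  Combining: A⁻¹·H·C⁻¹·m⁻³·W·kg⁻¹·Pa⁻¹·s = A⁻¹ · (kg·m²·s⁻²·A⁻²) · (s⁻¹·A⁻¹) · m⁻³ · (kg·m²·s⁻³) · kg⁻¹ · (kg⁻¹·m·s²) · s = m²·s⁻³·A⁻⁴.
Left is kg·m²·s⁻³·A⁻⁴; right is m²·s⁻³·A⁻⁴ — different.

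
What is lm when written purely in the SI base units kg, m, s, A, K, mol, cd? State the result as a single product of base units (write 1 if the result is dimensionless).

cd

lm = cd·sr = cd (luminous flux; sr is dimensionless).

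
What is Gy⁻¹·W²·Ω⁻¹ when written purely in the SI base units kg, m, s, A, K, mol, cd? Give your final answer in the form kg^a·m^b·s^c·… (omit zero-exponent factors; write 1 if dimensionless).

Gy = J/kg (absorbed dose = energy per mass),
    = m²·s⁻².
So Gy⁻¹ = m⁻²·s².
W = J/s (power = energy per time),
    = kg·m²·s⁻³.
So W² = kg²·m⁴·s⁻⁶.
Ω = V/A (resistance = voltage per current),
    = kg·m²·s⁻³·A⁻².
So Ω⁻¹ = kg⁻¹·m⁻²·s³·A².
Combining: Gy⁻¹·W²·Ω⁻¹ = (m⁻²·s²) · (kg²·m⁴·s⁻⁶) · (kg⁻¹·m⁻²·s³·A²) = kg·s⁻¹·A².

kg·s⁻¹·A²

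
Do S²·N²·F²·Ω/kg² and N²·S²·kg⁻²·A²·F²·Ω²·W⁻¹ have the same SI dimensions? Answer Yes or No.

Yes

Left side:
  S = 1/Ω (conductance is reciprocal resistance),
      = kg⁻¹·m⁻²·s³·A².
  So S² = kg⁻²·m⁻⁴·s⁶·A⁴.
  N = kg·m/s² = kg·m·s⁻² (force = mass × acceleration).
  So N² = kg²·m²·s⁻⁴.
  F = C/V (capacitance = charge per voltage),
      = A·s/(kg·m²·s⁻³·A⁻¹) (substituting C and V),
      = kg⁻¹·m⁻²·s⁴·A².
  So F² = kg⁻²·m⁻⁴·s⁸·A⁴.
  Ω = V/A (resistance = voltage per current),
      = kg·m²·s⁻³·A⁻².
  Combining: kg⁻²·S²·N²·F²·Ω = kg⁻² · (kg⁻²·m⁻⁴·s⁶·A⁴) · (kg²·m²·s⁻⁴) · (kg⁻²·m⁻⁴·s⁸·A⁴) · (kg·m²·s⁻³·A⁻²) = kg⁻³·m⁻⁴·s⁷·A⁶.
Right side:
  N = kg·m/s² = kg·m·s⁻² (force = mass × acceleration).
  So N² = kg²·m²·s⁻⁴.
  S = 1/Ω (conductance is reciprocal resistance),
      = kg⁻¹·m⁻²·s³·A².
  So S² = kg⁻²·m⁻⁴·s⁶·A⁴.
  F = C/V (capacitance = charge per voltage),
      = A·s/(kg·m²·s⁻³·A⁻¹) (substituting C and V),
      = kg⁻¹·m⁻²·s⁴·A².
  So F² = kg⁻²·m⁻⁴·s⁸·A⁴.
  Ω = V/A (resistance = voltage per current),
      = kg·m²·s⁻³·A⁻².
  So Ω² = kg²·m⁴·s⁻⁶·A⁻⁴.
  W = J/s (power = energy per time),
      = kg·m²·s⁻³.
  So W⁻¹ = kg⁻¹·m⁻²·s³.
  Combining: N²·S²·kg⁻²·A²·F²·Ω²·W⁻¹ = (kg²·m²·s⁻⁴) · (kg⁻²·m⁻⁴·s⁶·A⁴) · kg⁻² · A² · (kg⁻²·m⁻⁴·s⁸·A⁴) · (kg²·m⁴·s⁻⁶·A⁻⁴) · (kg⁻¹·m⁻²·s³) = kg⁻³·m⁻⁴·s⁷·A⁶.
Both reduce to kg⁻³·m⁻⁴·s⁷·A⁶.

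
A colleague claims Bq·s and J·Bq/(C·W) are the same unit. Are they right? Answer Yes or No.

No

Left side:
  Bq = 1/s = s⁻¹ (activity is decays per second).
  Combining: Bq·s = s⁻¹ · s = 1.
Right side:
  C = s·A.
  So C⁻¹ = s⁻¹·A⁻¹.
  J = kg·m²·s⁻².
  Bq = s⁻¹.
  W = kg·m²·s⁻³.
  So W⁻¹ = kg⁻¹·m⁻²·s³.
  Combining: C⁻¹·J·Bq·W⁻¹ = (s⁻¹·A⁻¹) · (kg·m²·s⁻²) · s⁻¹ · (kg⁻¹·m⁻²·s³) = s⁻¹·A⁻¹.
Left is 1; right is s⁻¹·A⁻¹ — different.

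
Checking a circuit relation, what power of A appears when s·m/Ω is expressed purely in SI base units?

2

Ω = V/A (resistance = voltage per current),
    = kg·m²·s⁻³·A⁻².
So Ω⁻¹ = kg⁻¹·m⁻²·s³·A².
Combining: Ω⁻¹·s·m = (kg⁻¹·m⁻²·s³·A²) · s · m = kg⁻¹·m⁻¹·s⁴·A².
The exponent of A is 2.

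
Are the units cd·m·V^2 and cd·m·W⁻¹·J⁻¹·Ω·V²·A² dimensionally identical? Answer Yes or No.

Left side:
  V = W/A (potential = power per current),
      = kg·m²·s⁻³·A⁻¹.
  So V² = kg²·m⁴·s⁻⁶·A⁻².
  Combining: cd·m·V² = cd · m · (kg²·m⁴·s⁻⁶·A⁻²) = kg²·m⁵·s⁻⁶·A⁻²·cd.
Right side:
  W = J/s (power = energy per time),
      = kg·m²·s⁻³.
  So W⁻¹ = kg⁻¹·m⁻²·s³.
  J = N·m (work = force × distance),
      = kg·m²·s⁻².
  So J⁻¹ = kg⁻¹·m⁻²·s².
  Ω = V/A (resistance = voltage per current),
      = kg·m²·s⁻³·A⁻².
  V = W/A (potential = power per current),
      = kg·m²·s⁻³·A⁻¹.
  So V² = kg²·m⁴·s⁻⁶·A⁻².
  Combining: cd·m·W⁻¹·J⁻¹·Ω·V²·A² = cd · m · (kg⁻¹·m⁻²·s³) · (kg⁻¹·m⁻²·s²) · (kg·m²·s⁻³·A⁻²) · (kg²·m⁴·s⁻⁶·A⁻²) · A² = kg·m³·s⁻⁴·A⁻²·cd.
Left is kg²·m⁵·s⁻⁶·A⁻²·cd; right is kg·m³·s⁻⁴·A⁻²·cd — different.

No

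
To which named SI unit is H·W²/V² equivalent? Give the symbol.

H = Wb/A (inductance = flux per current),
    = kg·m²·s⁻²·A⁻².
W = J/s (power = energy per time),
    = kg·m²·s⁻³.
So W² = kg²·m⁴·s⁻⁶.
V = W/A (potential = power per current),
    = kg·m²·s⁻³·A⁻¹.
So V⁻² = kg⁻²·m⁻⁴·s⁶·A².
Combining: H·W²·V⁻² = (kg·m²·s⁻²·A⁻²) · (kg²·m⁴·s⁻⁶) · (kg⁻²·m⁻⁴·s⁶·A²) = kg·m²·s⁻².
kg·m²·s⁻² is the base-SI form of the joule.

J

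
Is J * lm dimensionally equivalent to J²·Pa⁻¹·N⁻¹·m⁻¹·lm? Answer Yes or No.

No

Left side:
  J = N·m (work = force × distance),
      = kg·m²·s⁻².
  lm = cd·sr = cd (luminous flux; sr is dimensionless).
  Combining: J·lm = (kg·m²·s⁻²) · cd = kg·m²·s⁻²·cd.
Right side:
  J = N·m (work = force × distance),
      = kg·m²·s⁻².
  So J² = kg²·m⁴·s⁻⁴.
  Pa = N/m² (pressure = force per area),
      = kg·m⁻¹·s⁻².
  So Pa⁻¹ = kg⁻¹·m·s².
  N = kg·m/s² = kg·m·s⁻² (force = mass × acceleration).
  So N⁻¹ = kg⁻¹·m⁻¹·s².
  lm = cd·sr = cd (luminous flux; sr is dimensionless).
  Combining: J²·Pa⁻¹·N⁻¹·m⁻¹·lm = (kg²·m⁴·s⁻⁴) · (kg⁻¹·m·s²) · (kg⁻¹·m⁻¹·s²) · m⁻¹ · cd = m³·cd.
Left is kg·m²·s⁻²·cd; right is m³·cd — different.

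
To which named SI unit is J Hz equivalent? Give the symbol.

W

J = N·m (work = force × distance),
    = kg·m²·s⁻².
Hz = 1/s = s⁻¹ (frequency is cycles per second).
Combining: J·Hz = (kg·m²·s⁻²) · s⁻¹ = kg·m²·s⁻³.
kg·m²·s⁻³ is the base-SI form of the watt.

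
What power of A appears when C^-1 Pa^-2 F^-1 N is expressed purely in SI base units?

C = A·s = s·A (charge = current × time).
So C⁻¹ = s⁻¹·A⁻¹.
Pa = N/m² (pressure = force per area),
    = kg·m⁻¹·s⁻².
So Pa⁻² = kg⁻²·m²·s⁴.
F = C/V (capacitance = charge per voltage),
    = A·s/(kg·m²·s⁻³·A⁻¹) (substituting C and V),
    = kg⁻¹·m⁻²·s⁴·A².
So F⁻¹ = kg·m²·s⁻⁴·A⁻².
N = kg·m/s² = kg·m·s⁻² (force = mass × acceleration).
Combining: C⁻¹·Pa⁻²·F⁻¹·N = (s⁻¹·A⁻¹) · (kg⁻²·m²·s⁴) · (kg·m²·s⁻⁴·A⁻²) · (kg·m·s⁻²) = m⁵·s⁻³·A⁻³.
The exponent of A is -3.

-3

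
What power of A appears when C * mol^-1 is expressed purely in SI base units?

C = A·s = s·A (charge = current × time).
Combining: C·mol⁻¹ = (s·A) · mol⁻¹ = s·A·mol⁻¹.
The exponent of A is 1.

1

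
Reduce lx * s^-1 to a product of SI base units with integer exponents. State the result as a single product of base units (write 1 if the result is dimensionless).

lx = lm/m² (illuminance = luminous flux per area),
    = m⁻²·cd.
Combining: lx·s⁻¹ = (m⁻²·cd) · s⁻¹ = m⁻²·s⁻¹·cd.

m⁻²·s⁻¹·cd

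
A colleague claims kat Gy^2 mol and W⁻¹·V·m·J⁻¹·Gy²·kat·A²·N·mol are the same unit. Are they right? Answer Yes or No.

No

Left side:
  kat = mol/s = s⁻¹·mol (catalytic activity).
  Gy = J/kg (absorbed dose = energy per mass),
      = m²·s⁻².
  So Gy² = m⁴·s⁻⁴.
  Combining: kat·Gy²·mol = (s⁻¹·mol) · (m⁴·s⁻⁴) · mol = m⁴·s⁻⁵·mol².
Right side:
  W = kg·m²·s⁻³.
  So W⁻¹ = kg⁻¹·m⁻²·s³.
  V = kg·m²·s⁻³·A⁻¹.
  J = kg·m²·s⁻².
  So J⁻¹ = kg⁻¹·m⁻²·s².
  Gy = m²·s⁻².
  So Gy² = m⁴·s⁻⁴.
  kat = s⁻¹·mol.
  N = kg·m·s⁻².
  Combining: W⁻¹·V·m·J⁻¹·Gy²·kat·A²·N·mol = (kg⁻¹·m⁻²·s³) · (kg·m²·s⁻³·A⁻¹) · m · (kg⁻¹·m⁻²·s²) · (m⁴·s⁻⁴) · (s⁻¹·mol) · A² · (kg·m·s⁻²) · mol = m⁴·s⁻⁵·A·mol².
Left is m⁴·s⁻⁵·mol²; right is m⁴·s⁻⁵·A·mol² — different.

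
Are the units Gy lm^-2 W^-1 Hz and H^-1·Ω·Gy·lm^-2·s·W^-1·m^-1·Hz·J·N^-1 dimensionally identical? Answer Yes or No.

Yes

Left side:
  Gy = J/kg (absorbed dose = energy per mass),
      = m²·s⁻².
  lm = cd·sr = cd (luminous flux; sr is dimensionless).
  So lm⁻² = cd⁻².
  W = J/s (power = energy per time),
      = kg·m²·s⁻³.
  So W⁻¹ = kg⁻¹·m⁻²·s³.
  Hz = 1/s = s⁻¹ (frequency is cycles per second).
  Combining: Gy·lm⁻²·W⁻¹·Hz = (m²·s⁻²) · cd⁻² · (kg⁻¹·m⁻²·s³) · s⁻¹ = kg⁻¹·cd⁻².
Right side:
  H = Wb/A (inductance = flux per current),
      = kg·m²·s⁻²·A⁻².
  So H⁻¹ = kg⁻¹·m⁻²·s²·A².
  Ω = V/A (resistance = voltage per current),
      = kg·m²·s⁻³·A⁻².
  Gy = J/kg (absorbed dose = energy per mass),
      = m²·s⁻².
  lm = cd·sr = cd (luminous flux; sr is dimensionless).
  So lm⁻² = cd⁻².
  W = J/s (power = energy per time),
      = kg·m²·s⁻³.
  So W⁻¹ = kg⁻¹·m⁻²·s³.
  Hz = 1/s = s⁻¹ (frequency is cycles per second).
  J = N·m (work = force × distance),
      = kg·m²·s⁻².
  N = kg·m/s² = kg·m·s⁻² (force = mass × acceleration).
  So N⁻¹ = kg⁻¹·m⁻¹·s².
  Combining: H⁻¹·Ω·Gy·lm⁻²·s·W⁻¹·m⁻¹·Hz·J·N⁻¹ = (kg⁻¹·m⁻²·s²·A²) · (kg·m²·s⁻³·A⁻²) · (m²·s⁻²) · cd⁻² · s · (kg⁻¹·m⁻²·s³) · m⁻¹ · s⁻¹ · (kg·m²·s⁻²) · (kg⁻¹·m⁻¹·s²) = kg⁻¹·cd⁻².
Both reduce to kg⁻¹·cd⁻².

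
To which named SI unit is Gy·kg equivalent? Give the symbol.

Gy = J/kg (absorbed dose = energy per mass),
    = m²·s⁻².
Combining: Gy·kg = (m²·s⁻²) · kg = kg·m²·s⁻².
kg·m²·s⁻² is the base-SI form of the joule.

J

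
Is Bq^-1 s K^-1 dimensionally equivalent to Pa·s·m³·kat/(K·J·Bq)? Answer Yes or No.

No

Left side:
  Bq = 1/s = s⁻¹ (activity is decays per second).
  So Bq⁻¹ = s.
  Combining: Bq⁻¹·s·K⁻¹ = s · s · K⁻¹ = s²·K⁻¹.
Right side:
  J = N·m (work = force × distance),
      = kg·m²·s⁻².
  So J⁻¹ = kg⁻¹·m⁻²·s².
  Pa = N/m² (pressure = force per area),
      = kg·m⁻¹·s⁻².
  Bq = 1/s = s⁻¹ (activity is decays per second).
  So Bq⁻¹ = s.
  kat = mol/s = s⁻¹·mol (catalytic activity).
  Combining: K⁻¹·J⁻¹·Pa·s·Bq⁻¹·m³·kat = K⁻¹ · (kg⁻¹·m⁻²·s²) · (kg·m⁻¹·s⁻²) · s · s · m³ · (s⁻¹·mol) = s·K⁻¹·mol.
Left is s²·K⁻¹; right is s·K⁻¹·mol — different.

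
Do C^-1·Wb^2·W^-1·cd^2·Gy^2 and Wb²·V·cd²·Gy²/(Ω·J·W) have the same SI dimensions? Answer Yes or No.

No

Left side:
  C = s·A.
  So C⁻¹ = s⁻¹·A⁻¹.
  Wb = kg·m²·s⁻²·A⁻¹.
  So Wb² = kg²·m⁴·s⁻⁴·A⁻².
  W = kg·m²·s⁻³.
  So W⁻¹ = kg⁻¹·m⁻²·s³.
  Gy = m²·s⁻².
  So Gy² = m⁴·s⁻⁴.
  Combining: C⁻¹·Wb²·W⁻¹·cd²·Gy² = (s⁻¹·A⁻¹) · (kg²·m⁴·s⁻⁴·A⁻²) · (kg⁻¹·m⁻²·s³) · cd² · (m⁴·s⁻⁴) = kg·m⁶·s⁻⁶·A⁻³·cd².
Right side:
  Wb = V·s (flux: a volt is a weber per second),
      = kg·m²·s⁻²·A⁻¹.
  So Wb² = kg²·m⁴·s⁻⁴·A⁻².
  Ω = V/A (resistance = voltage per current),
      = kg·m²·s⁻³·A⁻².
  So Ω⁻¹ = kg⁻¹·m⁻²·s³·A².
  V = W/A (potential = power per current),
      = kg·m²·s⁻³·A⁻¹.
  J = N·m (work = force × distance),
      = kg·m²·s⁻².
  So J⁻¹ = kg⁻¹·m⁻²·s².
  W = J/s (power = energy per time),
      = kg·m²·s⁻³.
  So W⁻¹ = kg⁻¹·m⁻²·s³.
  Gy = J/kg (absorbed dose = energy per mass),
      = m²·s⁻².
  So Gy² = m⁴·s⁻⁴.
  Combining: Wb²·Ω⁻¹·V·J⁻¹·cd²·W⁻¹·Gy² = (kg²·m⁴·s⁻⁴·A⁻²) · (kg⁻¹·m⁻²·s³·A²) · (kg·m²·s⁻³·A⁻¹) · (kg⁻¹·m⁻²·s²) · cd² · (kg⁻¹·m⁻²·s³) · (m⁴·s⁻⁴) = m⁴·s⁻³·A⁻¹·cd².
Left is kg·m⁶·s⁻⁶·A⁻³·cd²; right is m⁴·s⁻³·A⁻¹·cd² — different.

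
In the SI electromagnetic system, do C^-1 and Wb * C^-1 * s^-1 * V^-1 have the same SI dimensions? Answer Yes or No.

Yes

Left side:
  C = A·s = s·A (charge = current × time).
  So C⁻¹ = s⁻¹·A⁻¹.
Right side:
  Wb = kg·m²·s⁻²·A⁻¹.
  C = s·A.
  So C⁻¹ = s⁻¹·A⁻¹.
  V = kg·m²·s⁻³·A⁻¹.
  So V⁻¹ = kg⁻¹·m⁻²·s³·A.
  Combining: Wb·C⁻¹·s⁻¹·V⁻¹ = (kg·m²·s⁻²·A⁻¹) · (s⁻¹·A⁻¹) · s⁻¹ · (kg⁻¹·m⁻²·s³·A) = s⁻¹·A⁻¹.
Both reduce to s⁻¹·A⁻¹.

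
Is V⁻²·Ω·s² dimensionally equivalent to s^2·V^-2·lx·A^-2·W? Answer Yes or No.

Left side:
  V = W/A (potential = power per current),
      = kg·m²·s⁻³·A⁻¹.
  So V⁻² = kg⁻²·m⁻⁴·s⁶·A².
  Ω = V/A (resistance = voltage per current),
      = kg·m²·s⁻³·A⁻².
  Combining: V⁻²·Ω·s² = (kg⁻²·m⁻⁴·s⁶·A²) · (kg·m²·s⁻³·A⁻²) · s² = kg⁻¹·m⁻²·s⁵.
Right side:
  V = kg·m²·s⁻³·A⁻¹.
  So V⁻² = kg⁻²·m⁻⁴·s⁶·A².
  lx = m⁻²·cd.
  W = kg·m²·s⁻³.
  Combining: s²·V⁻²·lx·A⁻²·W = s² · (kg⁻²·m⁻⁴·s⁶·A²) · (m⁻²·cd) · A⁻² · (kg·m²·s⁻³) = kg⁻¹·m⁻⁴·s⁵·cd.
Left is kg⁻¹·m⁻²·s⁵; right is kg⁻¹·m⁻⁴·s⁵·cd — different.

No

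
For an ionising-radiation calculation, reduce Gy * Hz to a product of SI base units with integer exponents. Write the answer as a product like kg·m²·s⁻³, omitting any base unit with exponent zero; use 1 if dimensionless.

m²·s⁻³

Gy = J/kg (absorbed dose = energy per mass),
    = m²·s⁻².
Hz = 1/s = s⁻¹ (frequency is cycles per second).
Combining: Gy·Hz = (m²·s⁻²) · s⁻¹ = m²·s⁻³.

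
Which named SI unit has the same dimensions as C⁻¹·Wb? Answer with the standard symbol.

Ω

C = A·s = s·A (charge = current × time).
So C⁻¹ = s⁻¹·A⁻¹.
Wb = V·s (flux: a volt is a weber per second),
    = kg·m²·s⁻²·A⁻¹.
Combining: C⁻¹·Wb = (s⁻¹·A⁻¹) · (kg·m²·s⁻²·A⁻¹) = kg·m²·s⁻³·A⁻².
kg·m²·s⁻³·A⁻² is the base-SI form of the ohm.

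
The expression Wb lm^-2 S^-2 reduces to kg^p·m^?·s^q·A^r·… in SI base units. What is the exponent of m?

Wb = V·s (flux: a volt is a weber per second),
    = kg·m²·s⁻²·A⁻¹.
lm = cd·sr = cd (luminous flux; sr is dimensionless).
So lm⁻² = cd⁻².
S = 1/Ω (conductance is reciprocal resistance),
    = kg⁻¹·m⁻²·s³·A².
So S⁻² = kg²·m⁴·s⁻⁶·A⁻⁴.
Combining: Wb·lm⁻²·S⁻² = (kg·m²·s⁻²·A⁻¹) · cd⁻² · (kg²·m⁴·s⁻⁶·A⁻⁴) = kg³·m⁶·s⁻⁸·A⁻⁵·cd⁻².
The exponent of m is 6.

6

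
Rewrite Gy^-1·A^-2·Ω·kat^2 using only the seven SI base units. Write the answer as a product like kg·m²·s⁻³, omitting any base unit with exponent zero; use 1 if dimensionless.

Gy = J/kg (absorbed dose = energy per mass),
    = m²·s⁻².
So Gy⁻¹ = m⁻²·s².
Ω = V/A (resistance = voltage per current),
    = kg·m²·s⁻³·A⁻².
kat = mol/s = s⁻¹·mol (catalytic activity).
So kat² = s⁻²·mol².
Combining: Gy⁻¹·A⁻²·Ω·kat² = (m⁻²·s²) · A⁻² · (kg·m²·s⁻³·A⁻²) · (s⁻²·mol²) = kg·s⁻³·A⁻⁴·mol².

kg·s⁻³·A⁻⁴·mol²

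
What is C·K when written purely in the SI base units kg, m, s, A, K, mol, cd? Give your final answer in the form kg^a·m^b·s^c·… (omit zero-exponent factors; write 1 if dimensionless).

C = s·A.
Combining: C·K = (s·A) · K = s·A·K.

s·A·K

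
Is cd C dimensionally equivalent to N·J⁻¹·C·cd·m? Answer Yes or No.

Yes

Left side:
  C = s·A.
  Combining: cd·C = cd · (s·A) = s·A·cd.
Right side:
  N = kg·m/s² = kg·m·s⁻² (force = mass × acceleration).
  J = N·m (work = force × distance),
      = kg·m²·s⁻².
  So J⁻¹ = kg⁻¹·m⁻²·s².
  C = A·s = s·A (charge = current × time).
  Combining: N·J⁻¹·C·cd·m = (kg·m·s⁻²) · (kg⁻¹·m⁻²·s²) · (s·A) · cd · m = s·A·cd.
Both reduce to s·A·cd.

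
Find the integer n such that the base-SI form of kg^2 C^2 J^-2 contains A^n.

2

C = s·A.
So C² = s²·A².
J = kg·m²·s⁻².
So J⁻² = kg⁻²·m⁻⁴·s⁴.
Combining: kg²·C²·J⁻² = kg² · (s²·A²) · (kg⁻²·m⁻⁴·s⁴) = m⁻⁴·s⁶·A².
The exponent of A is 2.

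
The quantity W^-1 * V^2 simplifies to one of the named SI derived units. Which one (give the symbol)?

Ω

W = J/s (power = energy per time),
    = kg·m²·s⁻³.
So W⁻¹ = kg⁻¹·m⁻²·s³.
V = W/A (potential = power per current),
    = kg·m²·s⁻³·A⁻¹.
So V² = kg²·m⁴·s⁻⁶·A⁻².
Combining: W⁻¹·V² = (kg⁻¹·m⁻²·s³) · (kg²·m⁴·s⁻⁶·A⁻²) = kg·m²·s⁻³·A⁻².
kg·m²·s⁻³·A⁻² is the base-SI form of the ohm.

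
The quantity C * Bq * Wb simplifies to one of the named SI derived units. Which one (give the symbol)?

C = s·A.
Bq = s⁻¹.
Wb = kg·m²·s⁻²·A⁻¹.
Combining: C·Bq·Wb = (s·A) · s⁻¹ · (kg·m²·s⁻²·A⁻¹) = kg·m²·s⁻².
kg·m²·s⁻² is the base-SI form of the joule.

J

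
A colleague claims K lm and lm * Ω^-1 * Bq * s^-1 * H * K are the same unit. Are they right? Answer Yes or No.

Left side:
  lm = cd·sr = cd (luminous flux; sr is dimensionless).
  Combining: K·lm = K · cd = K·cd.
Right side:
  lm = cd.
  Ω = kg·m²·s⁻³·A⁻².
  So Ω⁻¹ = kg⁻¹·m⁻²·s³·A².
  Bq = s⁻¹.
  H = kg·m²·s⁻²·A⁻².
  Combining: lm·Ω⁻¹·Bq·s⁻¹·H·K = cd · (kg⁻¹·m⁻²·s³·A²) · s⁻¹ · s⁻¹ · (kg·m²·s⁻²·A⁻²) · K = s⁻¹·K·cd.
Left is K·cd; right is s⁻¹·K·cd — different.

No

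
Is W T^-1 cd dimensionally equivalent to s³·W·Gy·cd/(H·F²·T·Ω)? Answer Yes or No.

No

Left side:
  W = J/s (power = energy per time),
      = kg·m²·s⁻³.
  T = Wb/m² (flux density = flux per area),
      = kg·s⁻²·A⁻¹.
  So T⁻¹ = kg⁻¹·s²·A.
  Combining: W·T⁻¹·cd = (kg·m²·s⁻³) · (kg⁻¹·s²·A) · cd = m²·s⁻¹·A·cd.
Right side:
  H = kg·m²·s⁻²·A⁻².
  So H⁻¹ = kg⁻¹·m⁻²·s²·A².
  F = kg⁻¹·m⁻²·s⁴·A².
  So F⁻² = kg²·m⁴·s⁻⁸·A⁻⁴.
  T = kg·s⁻²·A⁻¹.
  So T⁻¹ = kg⁻¹·s²·A.
  Ω = kg·m²·s⁻³·A⁻².
  So Ω⁻¹ = kg⁻¹·m⁻²·s³·A².
  W = kg·m²·s⁻³.
  Gy = m²·s⁻².
  Combining: s³·H⁻¹·F⁻²·T⁻¹·Ω⁻¹·W·Gy·cd = s³ · (kg⁻¹·m⁻²·s²·A²) · (kg²·m⁴·s⁻⁸·A⁻⁴) · (kg⁻¹·s²·A) · (kg⁻¹·m⁻²·s³·A²) · (kg·m²·s⁻³) · (m²·s⁻²) · cd = m⁴·s⁻³·A·cd.
Left is m²·s⁻¹·A·cd; right is m⁴·s⁻³·A·cd — different.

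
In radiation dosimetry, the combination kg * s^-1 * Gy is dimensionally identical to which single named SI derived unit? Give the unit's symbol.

W

Gy = m²·s⁻².
Combining: kg·s⁻¹·Gy = kg · s⁻¹ · (m²·s⁻²) = kg·m²·s⁻³.
kg·m²·s⁻³ is the base-SI form of the watt.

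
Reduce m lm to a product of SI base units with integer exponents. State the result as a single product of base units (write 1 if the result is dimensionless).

lm = cd·sr = cd (luminous flux; sr is dimensionless).
Combining: m·lm = m · cd = m·cd.

m·cd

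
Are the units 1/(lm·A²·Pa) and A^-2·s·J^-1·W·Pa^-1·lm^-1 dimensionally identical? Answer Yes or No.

Yes

Left side:
  lm = cd·sr = cd (luminous flux; sr is dimensionless).
  So lm⁻¹ = cd⁻¹.
  Pa = N/m² (pressure = force per area),
      = kg·m⁻¹·s⁻².
  So Pa⁻¹ = kg⁻¹·m·s².
  Combining: lm⁻¹·A⁻²·Pa⁻¹ = cd⁻¹ · A⁻² · (kg⁻¹·m·s²) = kg⁻¹·m·s²·A⁻²·cd⁻¹.
Right side:
  J = kg·m²·s⁻².
  So J⁻¹ = kg⁻¹·m⁻²·s².
  W = kg·m²·s⁻³.
  Pa = kg·m⁻¹·s⁻².
  So Pa⁻¹ = kg⁻¹·m·s².
  lm = cd.
  So lm⁻¹ = cd⁻¹.
  Combining: A⁻²·s·J⁻¹·W·Pa⁻¹·lm⁻¹ = A⁻² · s · (kg⁻¹·m⁻²·s²) · (kg·m²·s⁻³) · (kg⁻¹·m·s²) · cd⁻¹ = kg⁻¹·m·s²·A⁻²·cd⁻¹.
Both reduce to kg⁻¹·m·s²·A⁻²·cd⁻¹.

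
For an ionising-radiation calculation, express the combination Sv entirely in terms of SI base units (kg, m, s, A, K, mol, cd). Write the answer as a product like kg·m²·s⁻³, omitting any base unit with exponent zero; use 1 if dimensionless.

Sv = J/kg (equivalent dose = energy per mass),
    = m²·s⁻².

m²·s⁻²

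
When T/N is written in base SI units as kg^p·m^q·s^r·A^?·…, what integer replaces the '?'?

N = kg·m/s² = kg·m·s⁻² (force = mass × acceleration).
So N⁻¹ = kg⁻¹·m⁻¹·s².
T = Wb/m² (flux density = flux per area),
    = kg·s⁻²·A⁻¹.
Combining: N⁻¹·T = (kg⁻¹·m⁻¹·s²) · (kg·s⁻²·A⁻¹) = m⁻¹·A⁻¹.
The exponent of A is -1.

-1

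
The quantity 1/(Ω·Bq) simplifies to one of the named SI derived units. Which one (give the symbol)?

Ω = V/A (resistance = voltage per current),
    = kg·m²·s⁻³·A⁻².
So Ω⁻¹ = kg⁻¹·m⁻²·s³·A².
Bq = 1/s = s⁻¹ (activity is decays per second).
So Bq⁻¹ = s.
Combining: Ω⁻¹·Bq⁻¹ = (kg⁻¹·m⁻²·s³·A²) · s = kg⁻¹·m⁻²·s⁴·A².
kg⁻¹·m⁻²·s⁴·A² is the base-SI form of the farad.

F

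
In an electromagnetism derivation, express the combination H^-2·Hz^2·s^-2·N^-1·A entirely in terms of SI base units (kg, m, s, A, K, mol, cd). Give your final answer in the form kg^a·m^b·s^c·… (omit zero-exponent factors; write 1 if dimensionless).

H = kg·m²·s⁻²·A⁻².
So H⁻² = kg⁻²·m⁻⁴·s⁴·A⁴.
Hz = s⁻¹.
So Hz² = s⁻².
N = kg·m·s⁻².
So N⁻¹ = kg⁻¹·m⁻¹·s².
Combining: H⁻²·Hz²·s⁻²·N⁻¹·A = (kg⁻²·m⁻⁴·s⁴·A⁴) · s⁻² · s⁻² · (kg⁻¹·m⁻¹·s²) · A = kg⁻³·m⁻⁵·s²·A⁵.

kg⁻³·m⁻⁵·s²·A⁵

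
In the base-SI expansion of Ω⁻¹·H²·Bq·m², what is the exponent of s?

-2

Ω = V/A (resistance = voltage per current),
    = kg·m²·s⁻³·A⁻².
So Ω⁻¹ = kg⁻¹·m⁻²·s³·A².
H = Wb/A (inductance = flux per current),
    = kg·m²·s⁻²·A⁻².
So H² = kg²·m⁴·s⁻⁴·A⁻⁴.
Bq = 1/s = s⁻¹ (activity is decays per second).
Combining: Ω⁻¹·H²·Bq·m² = (kg⁻¹·m⁻²·s³·A²) · (kg²·m⁴·s⁻⁴·A⁻⁴) · s⁻¹ · m² = kg·m⁴·s⁻²·A⁻².
The exponent of s is -2.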